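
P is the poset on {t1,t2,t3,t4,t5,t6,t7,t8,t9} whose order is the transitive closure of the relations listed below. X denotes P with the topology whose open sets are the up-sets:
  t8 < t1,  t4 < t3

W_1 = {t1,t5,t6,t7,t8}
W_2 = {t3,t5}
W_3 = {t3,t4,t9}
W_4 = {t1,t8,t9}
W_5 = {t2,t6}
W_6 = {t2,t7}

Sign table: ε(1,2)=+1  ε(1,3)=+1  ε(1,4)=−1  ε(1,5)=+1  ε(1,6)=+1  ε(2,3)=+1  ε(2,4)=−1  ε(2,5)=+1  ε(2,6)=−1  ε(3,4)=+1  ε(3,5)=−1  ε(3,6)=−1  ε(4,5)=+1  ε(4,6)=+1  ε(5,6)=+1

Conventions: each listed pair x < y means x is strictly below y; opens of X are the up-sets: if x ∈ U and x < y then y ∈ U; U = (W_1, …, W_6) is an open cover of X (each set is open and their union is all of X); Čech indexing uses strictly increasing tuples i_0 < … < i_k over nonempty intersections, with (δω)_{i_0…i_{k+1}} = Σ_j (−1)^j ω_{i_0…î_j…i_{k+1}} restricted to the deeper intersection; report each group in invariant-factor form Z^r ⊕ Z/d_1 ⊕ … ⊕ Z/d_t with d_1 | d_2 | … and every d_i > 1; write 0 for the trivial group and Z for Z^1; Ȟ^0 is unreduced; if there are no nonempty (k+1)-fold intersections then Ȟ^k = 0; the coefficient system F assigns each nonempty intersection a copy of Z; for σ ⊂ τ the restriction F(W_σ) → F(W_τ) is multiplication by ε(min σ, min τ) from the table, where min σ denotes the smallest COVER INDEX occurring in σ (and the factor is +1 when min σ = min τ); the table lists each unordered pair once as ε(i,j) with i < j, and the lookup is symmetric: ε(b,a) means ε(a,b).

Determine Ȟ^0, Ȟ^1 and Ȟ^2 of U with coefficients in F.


Ȟ^0 ≅ 0, Ȟ^1 ≅ Z ⊕ Z/2 and Ȟ^2 ≅ 0

intersection data:
  W12={t5} W14={t1,t8} W15={t6} W16={t7} W23={t3} W34={t9} W56={t2}
C dims 6,7; δ0: rk 6, SNF 1^5·2
Ȟ^0 = (6 − 6) − 0 = 0, so Ȟ^0 ≅ 0
Ȟ^1 = (7 − 0) − 6 = 1 plus torsion [2], so Ȟ^1 ≅ Z ⊕ Z/2
Ȟ^2 = (0 − 0) − 0 = 0, so Ȟ^2 ≅ 0


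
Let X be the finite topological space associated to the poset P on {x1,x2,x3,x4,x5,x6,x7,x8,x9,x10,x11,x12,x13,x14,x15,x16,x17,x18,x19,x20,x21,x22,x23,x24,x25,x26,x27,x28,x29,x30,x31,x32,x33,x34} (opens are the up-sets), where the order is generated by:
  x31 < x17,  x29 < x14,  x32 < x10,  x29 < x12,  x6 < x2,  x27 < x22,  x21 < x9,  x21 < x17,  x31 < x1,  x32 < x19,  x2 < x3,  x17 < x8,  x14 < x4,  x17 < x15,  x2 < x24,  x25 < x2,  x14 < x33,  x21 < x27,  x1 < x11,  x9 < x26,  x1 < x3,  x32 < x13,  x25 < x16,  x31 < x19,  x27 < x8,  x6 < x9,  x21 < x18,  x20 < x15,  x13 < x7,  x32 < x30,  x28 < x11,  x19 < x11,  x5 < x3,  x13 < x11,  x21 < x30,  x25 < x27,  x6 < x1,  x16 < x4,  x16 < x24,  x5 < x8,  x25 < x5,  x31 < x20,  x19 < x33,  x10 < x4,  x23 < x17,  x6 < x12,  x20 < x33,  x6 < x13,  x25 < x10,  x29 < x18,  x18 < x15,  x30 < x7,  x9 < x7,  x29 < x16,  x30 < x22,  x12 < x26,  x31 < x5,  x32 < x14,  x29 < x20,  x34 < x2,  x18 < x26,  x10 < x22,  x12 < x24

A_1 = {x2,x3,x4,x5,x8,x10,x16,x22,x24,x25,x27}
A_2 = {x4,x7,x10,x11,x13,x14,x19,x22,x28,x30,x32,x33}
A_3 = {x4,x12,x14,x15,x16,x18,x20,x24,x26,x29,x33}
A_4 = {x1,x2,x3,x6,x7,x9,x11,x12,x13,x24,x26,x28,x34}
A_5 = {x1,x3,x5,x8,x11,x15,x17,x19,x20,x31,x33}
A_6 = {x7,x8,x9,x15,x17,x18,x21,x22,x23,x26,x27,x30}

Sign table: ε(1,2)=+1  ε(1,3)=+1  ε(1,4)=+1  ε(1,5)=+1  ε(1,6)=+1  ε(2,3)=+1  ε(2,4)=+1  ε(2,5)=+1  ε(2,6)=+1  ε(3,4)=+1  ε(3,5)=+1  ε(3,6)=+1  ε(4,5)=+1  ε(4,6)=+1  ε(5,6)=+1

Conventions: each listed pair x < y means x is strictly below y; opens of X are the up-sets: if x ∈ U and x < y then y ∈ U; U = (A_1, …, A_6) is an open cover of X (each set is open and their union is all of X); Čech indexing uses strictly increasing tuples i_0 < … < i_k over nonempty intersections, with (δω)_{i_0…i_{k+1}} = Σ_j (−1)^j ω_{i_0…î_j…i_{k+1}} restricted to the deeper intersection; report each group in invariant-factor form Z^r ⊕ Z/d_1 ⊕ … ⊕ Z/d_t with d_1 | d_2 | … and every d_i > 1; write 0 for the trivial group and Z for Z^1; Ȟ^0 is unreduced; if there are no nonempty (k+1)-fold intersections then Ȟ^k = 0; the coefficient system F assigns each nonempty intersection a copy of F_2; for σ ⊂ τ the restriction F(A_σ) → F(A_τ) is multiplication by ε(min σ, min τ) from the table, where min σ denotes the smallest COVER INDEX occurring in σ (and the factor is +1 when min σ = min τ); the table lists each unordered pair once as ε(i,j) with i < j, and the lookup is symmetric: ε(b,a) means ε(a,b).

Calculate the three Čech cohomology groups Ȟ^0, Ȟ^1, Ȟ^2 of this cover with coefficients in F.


Ȟ^0(U;F) ≅ Z/2, Ȟ^1(U;F) ≅ Z/2 and Ȟ^2(U;F) ≅ Z/2

nerve simplices:
  A12={x4,x10,x22} A13={x4,x16,x24} A14={x2,x3,x24} A15={x3,x5,x8} A16={x8,x22,x27} A23={x4,x14,x33} A24={x7,x11,x13,x28} A25={x11,x19,x33} A26={x7,x22,x30} A34={x12,x24,x26} A35={x15,x20,x33} A36={x15,x18,x26} A45={x1,x3,x11} A46={x7,x9,x26} A56={x8,x15,x17}
  A123={x4} A126={x22} A134={x24} A145={x3} A156={x8} A235={x33} A245={x11} A246={x7} A346={x26} A356={x15}
C dims 6,15,10; δ0: rk_F2 5; δ1: rk_F2 9
degree 0: 6−5−0 = 1 → Ȟ^0 ≅ Z/2
degree 1: 15−9−5 = 1 → Ȟ^1 ≅ Z/2
degree 2: 10−0−9 = 1 → Ȟ^2 ≅ Z/2


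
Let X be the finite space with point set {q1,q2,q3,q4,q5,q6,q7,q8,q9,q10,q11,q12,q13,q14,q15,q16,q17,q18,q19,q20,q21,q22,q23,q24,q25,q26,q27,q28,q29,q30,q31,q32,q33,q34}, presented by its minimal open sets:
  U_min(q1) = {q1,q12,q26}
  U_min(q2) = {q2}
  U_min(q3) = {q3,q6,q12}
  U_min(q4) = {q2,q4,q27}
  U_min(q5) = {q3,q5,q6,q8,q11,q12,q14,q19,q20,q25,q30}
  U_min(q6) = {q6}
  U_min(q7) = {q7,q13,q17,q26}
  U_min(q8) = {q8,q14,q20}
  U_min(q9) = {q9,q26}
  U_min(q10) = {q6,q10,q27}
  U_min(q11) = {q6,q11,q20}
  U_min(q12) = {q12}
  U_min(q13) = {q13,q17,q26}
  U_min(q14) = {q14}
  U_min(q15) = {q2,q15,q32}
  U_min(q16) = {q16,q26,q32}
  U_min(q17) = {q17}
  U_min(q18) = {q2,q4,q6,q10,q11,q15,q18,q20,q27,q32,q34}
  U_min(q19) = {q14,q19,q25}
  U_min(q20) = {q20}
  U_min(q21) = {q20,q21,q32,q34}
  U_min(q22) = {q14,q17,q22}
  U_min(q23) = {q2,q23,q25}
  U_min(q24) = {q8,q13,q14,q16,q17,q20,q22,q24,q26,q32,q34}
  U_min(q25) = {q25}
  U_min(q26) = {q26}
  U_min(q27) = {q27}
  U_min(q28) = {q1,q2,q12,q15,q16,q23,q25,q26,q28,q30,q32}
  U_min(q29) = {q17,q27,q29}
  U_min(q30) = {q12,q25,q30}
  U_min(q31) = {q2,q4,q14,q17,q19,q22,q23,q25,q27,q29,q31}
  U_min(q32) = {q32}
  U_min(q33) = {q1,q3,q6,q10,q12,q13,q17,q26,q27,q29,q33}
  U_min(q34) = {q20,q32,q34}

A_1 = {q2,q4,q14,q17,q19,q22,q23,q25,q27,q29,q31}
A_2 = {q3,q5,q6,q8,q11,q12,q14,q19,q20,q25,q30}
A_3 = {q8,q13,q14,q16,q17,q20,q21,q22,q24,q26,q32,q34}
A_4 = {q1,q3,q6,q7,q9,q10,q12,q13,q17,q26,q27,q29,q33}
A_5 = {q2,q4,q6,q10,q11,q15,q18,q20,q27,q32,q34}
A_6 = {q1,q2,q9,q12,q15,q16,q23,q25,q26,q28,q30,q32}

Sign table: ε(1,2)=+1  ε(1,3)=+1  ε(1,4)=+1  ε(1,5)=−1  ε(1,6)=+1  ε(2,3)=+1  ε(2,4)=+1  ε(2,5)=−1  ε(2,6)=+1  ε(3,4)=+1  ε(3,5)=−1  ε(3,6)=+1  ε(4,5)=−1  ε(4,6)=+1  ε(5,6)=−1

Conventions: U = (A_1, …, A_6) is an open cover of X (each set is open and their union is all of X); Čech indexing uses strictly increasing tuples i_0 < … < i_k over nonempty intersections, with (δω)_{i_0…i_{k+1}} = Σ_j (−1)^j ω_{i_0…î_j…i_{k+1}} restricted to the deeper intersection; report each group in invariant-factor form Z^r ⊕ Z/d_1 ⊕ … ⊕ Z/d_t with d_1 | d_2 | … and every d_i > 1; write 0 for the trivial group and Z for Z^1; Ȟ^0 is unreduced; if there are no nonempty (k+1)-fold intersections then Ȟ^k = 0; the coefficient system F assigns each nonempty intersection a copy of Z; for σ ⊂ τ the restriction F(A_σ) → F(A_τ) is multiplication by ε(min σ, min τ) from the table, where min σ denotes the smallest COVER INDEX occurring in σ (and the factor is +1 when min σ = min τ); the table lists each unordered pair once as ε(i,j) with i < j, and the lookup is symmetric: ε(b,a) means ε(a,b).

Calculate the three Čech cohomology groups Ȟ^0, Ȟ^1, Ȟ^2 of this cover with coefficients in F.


Ȟ^0 = Z, Ȟ^1 = 0 and Ȟ^2 = Z/2

intersection data:
  A12={q14,q19,q25} A13={q14,q17,q22} A14={q17,q27,q29} A15={q2,q4,q27} A16={q2,q23,q25} A23={q8,q14,q20} A24={q3,q6,q12} A25={q6,q11,q20} A26={q12,q25,q30} A34={q13,q17,q26} A35={q20,q32,q34} A36={q16,q26,q32} A45={q6,q10,q27} A46={q1,q9,q12,q26} A56={q2,q15,q32}
  A123={q14} A126={q25} A134={q17} A145={q27} A156={q2} A235={q20} A245={q6} A246={q12} A346={q26} A356={q32}
C dims 6,15,10; δ0: rk 5, SNF 1^5; δ1: rk 10, SNF 1^9·2
Ȟ^0 = (6 − 5) − 0 = 1, so Ȟ^0 ≅ Z
Ȟ^1 = (15 − 10) − 5 = 0, so Ȟ^1 ≅ 0
Ȟ^2 = (10 − 0) − 10 = 0 plus torsion [2], so Ȟ^2 ≅ Z/2


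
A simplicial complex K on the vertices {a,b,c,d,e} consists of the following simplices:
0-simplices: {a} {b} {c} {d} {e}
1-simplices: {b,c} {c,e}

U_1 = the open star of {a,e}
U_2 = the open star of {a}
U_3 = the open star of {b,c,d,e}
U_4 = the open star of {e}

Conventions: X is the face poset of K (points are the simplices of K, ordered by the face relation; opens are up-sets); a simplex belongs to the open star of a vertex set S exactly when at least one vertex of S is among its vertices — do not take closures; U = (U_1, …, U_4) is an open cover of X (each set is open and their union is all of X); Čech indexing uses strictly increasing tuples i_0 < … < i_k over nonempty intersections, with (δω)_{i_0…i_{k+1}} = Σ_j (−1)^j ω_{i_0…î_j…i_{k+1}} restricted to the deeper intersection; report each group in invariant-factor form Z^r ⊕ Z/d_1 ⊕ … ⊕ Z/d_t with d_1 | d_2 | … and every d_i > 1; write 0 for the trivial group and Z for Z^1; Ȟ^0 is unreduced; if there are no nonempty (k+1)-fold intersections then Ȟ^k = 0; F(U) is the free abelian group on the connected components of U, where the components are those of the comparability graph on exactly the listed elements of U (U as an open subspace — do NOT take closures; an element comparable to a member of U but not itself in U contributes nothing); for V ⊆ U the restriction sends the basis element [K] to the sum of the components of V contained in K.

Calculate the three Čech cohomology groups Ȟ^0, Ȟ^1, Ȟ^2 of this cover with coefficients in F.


Ȟ^0 = Z^3, Ȟ^1 = 0 and Ȟ^2 = 0

nonempty intersections:
  U1={{a},{e},{c,e}} U2={{a}} U3={{b},{c},{d},{e},{b,c},{c,e}} U4={{e},{c,e}}
  U12={{a}} U13={{e},{c,e}} U14={{e},{c,e}} U34={{e},{c,e}}
  U134={{e},{c,e}}
components per intersection:
  U1: {{a}} {{e},{c,e}}
  U2: {{a}}
  U3: {{b},{c},{e},{b,c},{c,e}} {{d}}
  U4: {{e},{c,e}}
  U12: {{a}}
  U13: {{e},{c,e}}
  U14: {{e},{c,e}}
  U34: {{e},{c,e}}
  U134: {{e},{c,e}}
C dims 6,4,1; δ0: rk 3, SNF 1^3; δ1: rk 1, SNF 1^1
Ȟ^0: (6−3)−0=3 ⇒ Z^3
Ȟ^1: (4−1)−3=0 ⇒ 0
Ȟ^2: (1−0)−1=0 ⇒ 0


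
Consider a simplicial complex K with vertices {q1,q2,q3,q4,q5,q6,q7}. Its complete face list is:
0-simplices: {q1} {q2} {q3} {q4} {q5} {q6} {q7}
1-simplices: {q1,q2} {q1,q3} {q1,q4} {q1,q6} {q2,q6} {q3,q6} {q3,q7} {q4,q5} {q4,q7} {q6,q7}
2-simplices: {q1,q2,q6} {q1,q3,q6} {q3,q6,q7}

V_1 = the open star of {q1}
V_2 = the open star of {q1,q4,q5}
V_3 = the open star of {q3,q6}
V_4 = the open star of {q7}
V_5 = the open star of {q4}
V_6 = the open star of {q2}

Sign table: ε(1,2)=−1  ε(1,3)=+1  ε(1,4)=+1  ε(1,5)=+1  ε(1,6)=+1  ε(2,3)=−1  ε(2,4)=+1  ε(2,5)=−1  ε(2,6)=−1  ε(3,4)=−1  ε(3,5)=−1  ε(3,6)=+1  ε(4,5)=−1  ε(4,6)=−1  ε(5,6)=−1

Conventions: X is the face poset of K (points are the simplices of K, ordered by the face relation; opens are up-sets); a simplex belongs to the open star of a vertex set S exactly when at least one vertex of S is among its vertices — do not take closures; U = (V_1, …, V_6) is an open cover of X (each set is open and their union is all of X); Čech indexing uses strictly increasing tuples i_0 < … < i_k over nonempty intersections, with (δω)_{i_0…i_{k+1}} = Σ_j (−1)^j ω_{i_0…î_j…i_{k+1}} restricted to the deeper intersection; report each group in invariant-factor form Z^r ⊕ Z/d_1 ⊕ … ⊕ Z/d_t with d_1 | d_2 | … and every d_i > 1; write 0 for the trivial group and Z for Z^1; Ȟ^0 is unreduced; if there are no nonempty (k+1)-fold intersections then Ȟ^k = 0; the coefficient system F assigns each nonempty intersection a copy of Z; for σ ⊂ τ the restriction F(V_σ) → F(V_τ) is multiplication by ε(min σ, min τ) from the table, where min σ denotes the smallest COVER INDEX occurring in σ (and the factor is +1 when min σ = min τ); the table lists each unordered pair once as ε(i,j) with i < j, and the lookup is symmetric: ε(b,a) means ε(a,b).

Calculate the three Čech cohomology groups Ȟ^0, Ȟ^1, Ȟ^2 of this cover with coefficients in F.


cover nerve:
  V1={{q1},{q1,q2},{q1,q3},{q1,q4},{q1,q6},{q1,q2,q6},{q1,q3,q6}} V2={{q1},{q4},{q5},{q1,q2},{q1,q3},{q1,q4},{q1,q6},{q4,q5},{q4,q7},{q1,q2,q6},{q1,q3,q6}} V3={{q3},{q6},{q1,q3},{q1,q6},{q2,q6},{q3,q6},{q3,q7},{q6,q7},{q1,q2,q6},{q1,q3,q6},{q3,q6,q7}} V4={{q7},{q3,q7},{q4,q7},{q6,q7},{q3,q6,q7}} V5={{q4},{q1,q4},{q4,q5},{q4,q7}} V6={{q2},{q1,q2},{q2,q6},{q1,q2,q6}}
  V12={{q1},{q1,q2},{q1,q3},{q1,q4},{q1,q6},{q1,q2,q6},{q1,q3,q6}} V13={{q1,q3},{q1,q6},{q1,q2,q6},{q1,q3,q6}} V15={{q1,q4}} V16={{q1,q2},{q1,q2,q6}} V23={{q1,q3},{q1,q6},{q1,q2,q6},{q1,q3,q6}} V24={{q4,q7}} V25={{q4},{q1,q4},{q4,q5},{q4,q7}} V26={{q1,q2},{q1,q2,q6}} V34={{q3,q7},{q6,q7},{q3,q6,q7}} V36={{q2,q6},{q1,q2,q6}} V45={{q4,q7}}
  V123={{q1,q3},{q1,q6},{q1,q2,q6},{q1,q3,q6}} V125={{q1,q4}} V126={{q1,q2},{q1,q2,q6}} V136={{q1,q2,q6}} V236={{q1,q2,q6}} V245={{q4,q7}}
  V1236={{q1,q2,q6}}
C dims 6,11,6,1; δ0: rk 5, SNF 1^5; δ1: rk 5, SNF 1^5; δ2: rk 1, SNF 1^1
Ȟ^0: (6−5)−0=1 ⇒ Z
Ȟ^1: (11−5)−5=1 ⇒ Z
Ȟ^2: (6−1)−5=0 ⇒ 0

Ȟ^0(U;F) ≅ Z,  Ȟ^1(U;F) ≅ Z,  Ȟ^2(U;F) ≅ 0


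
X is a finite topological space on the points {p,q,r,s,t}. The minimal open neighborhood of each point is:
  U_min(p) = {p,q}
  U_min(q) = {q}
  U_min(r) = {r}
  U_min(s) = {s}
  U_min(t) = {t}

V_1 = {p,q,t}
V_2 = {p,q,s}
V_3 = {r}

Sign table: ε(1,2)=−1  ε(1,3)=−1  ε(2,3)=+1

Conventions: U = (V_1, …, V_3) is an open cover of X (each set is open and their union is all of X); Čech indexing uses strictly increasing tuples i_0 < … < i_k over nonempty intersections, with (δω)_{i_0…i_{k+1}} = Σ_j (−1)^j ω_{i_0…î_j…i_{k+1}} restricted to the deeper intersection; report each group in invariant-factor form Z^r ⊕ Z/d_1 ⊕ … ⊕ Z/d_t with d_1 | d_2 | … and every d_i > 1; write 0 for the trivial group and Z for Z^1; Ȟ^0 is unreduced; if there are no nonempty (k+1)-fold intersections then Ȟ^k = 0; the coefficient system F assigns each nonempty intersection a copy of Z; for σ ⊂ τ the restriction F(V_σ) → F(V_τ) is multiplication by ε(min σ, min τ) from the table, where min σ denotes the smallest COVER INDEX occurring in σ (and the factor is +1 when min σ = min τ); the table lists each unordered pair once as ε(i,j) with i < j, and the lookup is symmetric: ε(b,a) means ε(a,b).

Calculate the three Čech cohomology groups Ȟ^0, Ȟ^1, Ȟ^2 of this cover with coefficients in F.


intersection data:
  V12={p,q}
C dims 3,1; δ0: rk 1, SNF 1^1
Ȟ^0 = (3 − 1) − 0 = 2, so Ȟ^0 ≅ Z^2
Ȟ^1 = (1 − 0) − 1 = 0, so Ȟ^1 ≅ 0
Ȟ^2 = (0 − 0) − 0 = 0, so Ȟ^2 ≅ 0

Ȟ^0 = Z^2, Ȟ^1 = 0, Ȟ^2 = 0


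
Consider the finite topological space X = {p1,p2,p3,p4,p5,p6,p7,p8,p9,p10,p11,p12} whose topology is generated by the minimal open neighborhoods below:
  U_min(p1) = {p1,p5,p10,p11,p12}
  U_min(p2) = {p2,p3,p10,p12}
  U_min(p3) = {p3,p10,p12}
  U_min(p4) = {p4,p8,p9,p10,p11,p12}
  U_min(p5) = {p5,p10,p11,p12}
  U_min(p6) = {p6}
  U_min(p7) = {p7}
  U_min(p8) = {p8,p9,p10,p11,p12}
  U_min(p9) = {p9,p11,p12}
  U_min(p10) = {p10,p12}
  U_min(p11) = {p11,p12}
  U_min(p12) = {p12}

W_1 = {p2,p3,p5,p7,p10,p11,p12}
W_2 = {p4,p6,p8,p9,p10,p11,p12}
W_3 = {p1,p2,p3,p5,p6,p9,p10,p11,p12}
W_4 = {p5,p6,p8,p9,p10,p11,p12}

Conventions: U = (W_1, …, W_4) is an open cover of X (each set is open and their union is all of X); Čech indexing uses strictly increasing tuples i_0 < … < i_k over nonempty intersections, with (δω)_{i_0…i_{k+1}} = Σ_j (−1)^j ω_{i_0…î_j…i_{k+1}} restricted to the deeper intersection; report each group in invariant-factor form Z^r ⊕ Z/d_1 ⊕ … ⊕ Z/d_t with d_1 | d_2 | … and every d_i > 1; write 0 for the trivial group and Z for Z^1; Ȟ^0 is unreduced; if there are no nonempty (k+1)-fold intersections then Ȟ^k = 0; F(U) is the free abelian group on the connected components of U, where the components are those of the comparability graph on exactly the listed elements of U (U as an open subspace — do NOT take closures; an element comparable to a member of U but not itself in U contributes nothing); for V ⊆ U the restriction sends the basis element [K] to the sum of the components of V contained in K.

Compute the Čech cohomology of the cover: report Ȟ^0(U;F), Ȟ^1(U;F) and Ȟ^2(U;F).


nerve simplices:
  W12={p10,p11,p12} W13={p2,p3,p5,p10,p11,p12} W14={p5,p10,p11,p12} W23={p6,p9,p10,p11,p12} W24={p6,p8,p9,p10,p11,p12} W34={p5,p6,p9,p10,p11,p12}
  W123={p10,p11,p12} W124={p10,p11,p12} W134={p5,p10,p11,p12} W234={p6,p9,p10,p11,p12}
  W1234={p10,p11,p12}
components per intersection:
  W1: {p2,p3,p5,p10,p11,p12} {p7}
  W2: {p4,p8,p9,p10,p11,p12} {p6}
  W3: {p1,p2,p3,p5,p9,p10,p11,p12} {p6}
  W4: {p5,p8,p9,p10,p11,p12} {p6}
  W12: {p10,p11,p12}
  W13: {p2,p3,p5,p10,p11,p12}
  W14: {p5,p10,p11,p12}
  W23: {p6} {p9,p10,p11,p12}
  W24: {p6} {p8,p9,p10,p11,p12}
  W34: {p5,p9,p10,p11,p12} {p6}
  W123: {p10,p11,p12}
  W124: {p10,p11,p12}
  W134: {p5,p10,p11,p12}
  W234: {p6} {p9,p10,p11,p12}
  W1234: {p10,p11,p12}
C dims 8,9,5,1; δ0: rk 5, SNF 1^5; δ1: rk 4, SNF 1^4; δ2: rk 1, SNF 1^1
degree 0: 8−5−0 = 3 → Ȟ^0 ≅ Z^3
degree 1: 9−4−5 = 0 → Ȟ^1 ≅ 0
degree 2: 5−1−4 = 0 → Ȟ^2 ≅ 0

Ȟ^0(U;F) ≅ Z^3; Ȟ^1(U;F) ≅ 0; Ȟ^2(U;F) ≅ 0


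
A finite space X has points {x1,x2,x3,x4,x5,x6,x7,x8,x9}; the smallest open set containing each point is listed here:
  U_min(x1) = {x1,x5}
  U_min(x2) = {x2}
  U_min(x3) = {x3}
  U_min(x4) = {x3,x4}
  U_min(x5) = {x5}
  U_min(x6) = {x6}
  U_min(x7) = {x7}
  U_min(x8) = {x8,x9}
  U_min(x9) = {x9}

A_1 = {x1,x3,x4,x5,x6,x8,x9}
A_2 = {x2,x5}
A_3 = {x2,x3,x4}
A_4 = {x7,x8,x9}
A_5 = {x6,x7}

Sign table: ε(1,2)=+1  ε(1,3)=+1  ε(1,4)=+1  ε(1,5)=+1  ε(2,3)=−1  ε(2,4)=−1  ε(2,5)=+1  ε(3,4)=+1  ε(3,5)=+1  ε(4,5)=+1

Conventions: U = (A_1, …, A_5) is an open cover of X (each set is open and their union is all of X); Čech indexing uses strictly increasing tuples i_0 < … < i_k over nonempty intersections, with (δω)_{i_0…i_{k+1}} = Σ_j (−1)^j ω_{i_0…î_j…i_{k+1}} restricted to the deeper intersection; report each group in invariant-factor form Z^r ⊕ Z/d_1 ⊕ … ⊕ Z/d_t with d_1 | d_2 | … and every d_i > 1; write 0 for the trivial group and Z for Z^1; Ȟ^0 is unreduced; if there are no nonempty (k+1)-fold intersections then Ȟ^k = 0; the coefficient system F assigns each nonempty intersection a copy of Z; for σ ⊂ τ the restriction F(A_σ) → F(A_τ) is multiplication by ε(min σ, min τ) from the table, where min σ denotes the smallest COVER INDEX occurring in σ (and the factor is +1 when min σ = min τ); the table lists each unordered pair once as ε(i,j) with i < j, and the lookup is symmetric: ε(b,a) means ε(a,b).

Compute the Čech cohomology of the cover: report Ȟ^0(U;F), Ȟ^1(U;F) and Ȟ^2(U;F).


nerve of the cover:
  A12={x5} A13={x3,x4} A14={x8,x9} A15={x6} A23={x2} A45={x7}
C dims 5,6; δ0: rk 5, SNF 1^4·2
Ȟ^0 = (5 − 5) − 0 = 0, so Ȟ^0 ≅ 0
Ȟ^1 = (6 − 0) − 5 = 1 plus torsion [2], so Ȟ^1 ≅ Z ⊕ Z/2
Ȟ^2 = (0 − 0) − 0 = 0, so Ȟ^2 ≅ 0

Ȟ^0 = 0, Ȟ^1 = Z ⊕ Z/2, Ȟ^2 = 0


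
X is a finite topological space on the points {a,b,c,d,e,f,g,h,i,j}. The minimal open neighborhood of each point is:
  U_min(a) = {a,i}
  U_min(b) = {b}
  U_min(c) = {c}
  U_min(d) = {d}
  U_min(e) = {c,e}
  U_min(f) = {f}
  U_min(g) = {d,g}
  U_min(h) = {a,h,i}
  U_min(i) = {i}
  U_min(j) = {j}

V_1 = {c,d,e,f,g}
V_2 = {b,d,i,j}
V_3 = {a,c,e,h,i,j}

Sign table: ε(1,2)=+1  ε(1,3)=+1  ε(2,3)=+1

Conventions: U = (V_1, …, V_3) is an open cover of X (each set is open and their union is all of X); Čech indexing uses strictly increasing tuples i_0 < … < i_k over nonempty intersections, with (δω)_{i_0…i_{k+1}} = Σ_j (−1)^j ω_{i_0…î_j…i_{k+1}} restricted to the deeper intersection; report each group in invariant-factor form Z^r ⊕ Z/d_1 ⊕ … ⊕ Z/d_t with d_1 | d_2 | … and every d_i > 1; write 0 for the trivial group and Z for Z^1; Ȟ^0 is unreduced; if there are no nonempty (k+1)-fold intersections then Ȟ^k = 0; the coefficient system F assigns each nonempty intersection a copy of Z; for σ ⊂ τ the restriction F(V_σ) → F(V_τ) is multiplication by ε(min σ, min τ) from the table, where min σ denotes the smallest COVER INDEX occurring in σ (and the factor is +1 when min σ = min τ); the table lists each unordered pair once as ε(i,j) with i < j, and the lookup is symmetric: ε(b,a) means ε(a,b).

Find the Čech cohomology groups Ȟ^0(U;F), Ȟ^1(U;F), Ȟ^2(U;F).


nerve simplices:
  V12={d} V13={c,e} V23={i,j}
C dims 3,3; δ0: rk 2, SNF 1^2
degree 0: 3−2−0 = 1 → Ȟ^0 ≅ Z
degree 1: 3−0−2 = 1 → Ȟ^1 ≅ Z
degree 2: 0−0−0 = 0 → Ȟ^2 ≅ 0

Ȟ^0 ≅ Z, Ȟ^1 ≅ Z and Ȟ^2 ≅ 0


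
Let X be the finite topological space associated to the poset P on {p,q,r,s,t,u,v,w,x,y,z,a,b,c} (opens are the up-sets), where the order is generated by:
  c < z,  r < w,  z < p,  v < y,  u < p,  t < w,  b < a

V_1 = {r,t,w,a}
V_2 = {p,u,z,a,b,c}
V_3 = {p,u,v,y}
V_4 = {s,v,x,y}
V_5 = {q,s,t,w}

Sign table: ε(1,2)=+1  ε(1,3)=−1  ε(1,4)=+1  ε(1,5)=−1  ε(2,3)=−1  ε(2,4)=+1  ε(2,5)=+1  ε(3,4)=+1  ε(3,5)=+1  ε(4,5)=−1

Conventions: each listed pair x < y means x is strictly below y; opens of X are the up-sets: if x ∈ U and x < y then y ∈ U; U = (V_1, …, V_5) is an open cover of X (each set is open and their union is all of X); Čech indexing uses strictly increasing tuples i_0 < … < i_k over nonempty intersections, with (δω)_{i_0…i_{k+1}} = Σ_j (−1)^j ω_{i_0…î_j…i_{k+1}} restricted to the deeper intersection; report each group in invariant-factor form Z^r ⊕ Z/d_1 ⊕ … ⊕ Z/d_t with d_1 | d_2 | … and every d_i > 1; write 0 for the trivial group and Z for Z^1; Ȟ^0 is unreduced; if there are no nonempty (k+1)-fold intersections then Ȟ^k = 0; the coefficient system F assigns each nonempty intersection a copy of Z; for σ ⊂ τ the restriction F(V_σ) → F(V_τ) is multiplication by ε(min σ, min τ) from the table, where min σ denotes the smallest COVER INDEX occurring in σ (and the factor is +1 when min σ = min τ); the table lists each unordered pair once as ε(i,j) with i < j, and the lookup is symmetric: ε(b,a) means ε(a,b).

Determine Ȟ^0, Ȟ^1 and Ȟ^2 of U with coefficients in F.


Ȟ^0 ≅ 0, Ȟ^1 ≅ Z/2, Ȟ^2 ≅ 0

nonempty overlaps:
  V12={a} V15={t,w} V23={p,u} V34={v,y} V45={s}
C dims 5,5; δ0: rk 5, SNF 1^4·2
degree 0: 5−5−0 = 0 → Ȟ^0 ≅ 0
degree 1: 5−0−5 = 0 plus torsion [2] → Ȟ^1 ≅ Z/2
degree 2: 0−0−0 = 0 → Ȟ^2 ≅ 0


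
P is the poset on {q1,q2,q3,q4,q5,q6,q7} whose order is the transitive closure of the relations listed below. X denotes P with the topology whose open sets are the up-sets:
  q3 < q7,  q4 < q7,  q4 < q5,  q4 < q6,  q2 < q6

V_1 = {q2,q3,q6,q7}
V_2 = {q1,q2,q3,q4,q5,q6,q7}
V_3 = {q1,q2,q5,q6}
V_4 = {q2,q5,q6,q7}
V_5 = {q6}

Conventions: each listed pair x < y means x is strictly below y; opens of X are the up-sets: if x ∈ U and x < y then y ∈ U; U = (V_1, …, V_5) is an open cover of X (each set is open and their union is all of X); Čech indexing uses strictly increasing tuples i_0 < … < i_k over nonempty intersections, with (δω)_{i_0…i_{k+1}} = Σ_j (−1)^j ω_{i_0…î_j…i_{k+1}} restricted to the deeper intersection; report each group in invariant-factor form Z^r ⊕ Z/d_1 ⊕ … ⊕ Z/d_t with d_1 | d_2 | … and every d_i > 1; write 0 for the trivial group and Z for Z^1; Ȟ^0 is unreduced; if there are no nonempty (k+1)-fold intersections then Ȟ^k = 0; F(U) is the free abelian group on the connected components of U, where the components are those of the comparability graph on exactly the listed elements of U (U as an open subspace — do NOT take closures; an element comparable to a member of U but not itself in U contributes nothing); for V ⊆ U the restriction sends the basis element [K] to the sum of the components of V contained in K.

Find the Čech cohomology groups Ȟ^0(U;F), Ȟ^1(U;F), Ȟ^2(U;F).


Ȟ^0 ≅ Z^2, Ȟ^1 ≅ 0 and Ȟ^2 ≅ 0

cover nerve:
  V12={q2,q3,q6,q7} V13={q2,q6} V14={q2,q6,q7} V15={q6} V23={q1,q2,q5,q6} V24={q2,q5,q6,q7} V25={q6} V34={q2,q5,q6} V35={q6} V45={q6}
  V123={q2,q6} V124={q2,q6,q7} V125={q6} V134={q2,q6} V135={q6} V145={q6} V234={q2,q5,q6} V235={q6} V245={q6} V345={q6}
  V1234={q2,q6} V1235={q6} V1245={q6} V1345={q6} V2345={q6}
  V12345={q6}
components per intersection:
  V1: {q2,q6} {q3,q7}
  V2: {q1} {q2,q3,q4,q5,q6,q7}
  V3: {q1} {q2,q6} {q5}
  V4: {q2,q6} {q5} {q7}
  V5: {q6}
  V12: {q2,q6} {q3,q7}
  V13: {q2,q6}
  V14: {q2,q6} {q7}
  V15: {q6}
  V23: {q1} {q2,q6} {q5}
  V24: {q2,q6} {q5} {q7}
  V25: {q6}
  V34: {q2,q6} {q5}
  V35: {q6}
  V45: {q6}
  V123: {q2,q6}
  V124: {q2,q6} {q7}
  V125: {q6}
  V134: {q2,q6}
  V135: {q6}
  V145: {q6}
  V234: {q2,q6} {q5}
  V235: {q6}
  V245: {q6}
  V345: {q6}
  V1234: {q2,q6}
  V1235: {q6}
  V1245: {q6}
  V1345: {q6}
  V2345: {q6}
  V12345: {q6}
C dims 11,17,12,5; δ0: rk 9, SNF 1^9; δ1: rk 8, SNF 1^8; δ2: rk 4, SNF 1^4
Ȟ^0: (11−9)−0=2 ⇒ Z^2
Ȟ^1: (17−8)−9=0 ⇒ 0
Ȟ^2: (12−4)−8=0 ⇒ 0


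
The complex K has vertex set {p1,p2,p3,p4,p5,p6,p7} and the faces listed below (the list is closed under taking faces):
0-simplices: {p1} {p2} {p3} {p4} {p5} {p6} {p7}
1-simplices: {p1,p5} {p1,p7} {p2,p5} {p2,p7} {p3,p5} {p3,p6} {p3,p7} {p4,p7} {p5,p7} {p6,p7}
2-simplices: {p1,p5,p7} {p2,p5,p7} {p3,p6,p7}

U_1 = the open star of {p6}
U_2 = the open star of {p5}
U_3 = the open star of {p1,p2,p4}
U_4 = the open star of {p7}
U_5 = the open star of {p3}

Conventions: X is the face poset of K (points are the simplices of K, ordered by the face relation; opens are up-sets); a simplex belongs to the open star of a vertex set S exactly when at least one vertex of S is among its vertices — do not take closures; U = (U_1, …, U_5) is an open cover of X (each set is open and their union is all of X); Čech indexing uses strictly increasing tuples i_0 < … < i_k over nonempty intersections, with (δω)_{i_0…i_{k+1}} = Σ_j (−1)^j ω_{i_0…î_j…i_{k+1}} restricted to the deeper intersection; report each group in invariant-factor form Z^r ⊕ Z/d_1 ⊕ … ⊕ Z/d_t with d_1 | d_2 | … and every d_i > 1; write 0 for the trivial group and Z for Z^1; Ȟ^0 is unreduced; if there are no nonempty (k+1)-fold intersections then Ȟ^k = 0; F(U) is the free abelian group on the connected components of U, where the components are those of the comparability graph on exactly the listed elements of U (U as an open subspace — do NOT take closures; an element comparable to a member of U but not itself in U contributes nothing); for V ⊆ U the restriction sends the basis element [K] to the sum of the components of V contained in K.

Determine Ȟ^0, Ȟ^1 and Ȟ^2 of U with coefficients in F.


cover nerve:
  U1={{p6},{p3,p6},{p6,p7},{p3,p6,p7}} U2={{p5},{p1,p5},{p2,p5},{p3,p5},{p5,p7},{p1,p5,p7},{p2,p5,p7}} U3={{p1},{p2},{p4},{p1,p5},{p1,p7},{p2,p5},{p2,p7},{p4,p7},{p1,p5,p7},{p2,p5,p7}} U4={{p7},{p1,p7},{p2,p7},{p3,p7},{p4,p7},{p5,p7},{p6,p7},{p1,p5,p7},{p2,p5,p7},{p3,p6,p7}} U5={{p3},{p3,p5},{p3,p6},{p3,p7},{p3,p6,p7}}
  U14={{p6,p7},{p3,p6,p7}} U15={{p3,p6},{p3,p6,p7}} U23={{p1,p5},{p2,p5},{p1,p5,p7},{p2,p5,p7}} U24={{p5,p7},{p1,p5,p7},{p2,p5,p7}} U25={{p3,p5}} U34={{p1,p7},{p2,p7},{p4,p7},{p1,p5,p7},{p2,p5,p7}} U45={{p3,p7},{p3,p6,p7}}
  U145={{p3,p6,p7}} U234={{p1,p5,p7},{p2,p5,p7}}
components per intersection:
  U1: {{p6},{p3,p6},{p6,p7},{p3,p6,p7}}
  U2: {{p5},{p1,p5},{p2,p5},{p3,p5},{p5,p7},{p1,p5,p7},{p2,p5,p7}}
  U3: {{p1},{p1,p5},{p1,p7},{p1,p5,p7}} {{p2},{p2,p5},{p2,p7},{p2,p5,p7}} {{p4},{p4,p7}}
  U4: {{p7},{p1,p7},{p2,p7},{p3,p7},{p4,p7},{p5,p7},{p6,p7},{p1,p5,p7},{p2,p5,p7},{p3,p6,p7}}
  U5: {{p3},{p3,p5},{p3,p6},{p3,p7},{p3,p6,p7}}
  U14: {{p6,p7},{p3,p6,p7}}
  U15: {{p3,p6},{p3,p6,p7}}
  U23: {{p1,p5},{p1,p5,p7}} {{p2,p5},{p2,p5,p7}}
  U24: {{p5,p7},{p1,p5,p7},{p2,p5,p7}}
  U25: {{p3,p5}}
  U34: {{p1,p7},{p1,p5,p7}} {{p2,p7},{p2,p5,p7}} {{p4,p7}}
  U45: {{p3,p7},{p3,p6,p7}}
  U145: {{p3,p6,p7}}
  U234: {{p1,p5,p7}} {{p2,p5,p7}}
C dims 7,10,3; δ0: rk 6, SNF 1^6; δ1: rk 3, SNF 1^3
Ȟ^0: (7−6)−0=1 ⇒ Z
Ȟ^1: (10−3)−6=1 ⇒ Z
Ȟ^2: (3−0)−3=0 ⇒ 0

Ȟ^0(U;F) ≅ Z, Ȟ^1(U;F) ≅ Z and Ȟ^2(U;F) ≅ 0


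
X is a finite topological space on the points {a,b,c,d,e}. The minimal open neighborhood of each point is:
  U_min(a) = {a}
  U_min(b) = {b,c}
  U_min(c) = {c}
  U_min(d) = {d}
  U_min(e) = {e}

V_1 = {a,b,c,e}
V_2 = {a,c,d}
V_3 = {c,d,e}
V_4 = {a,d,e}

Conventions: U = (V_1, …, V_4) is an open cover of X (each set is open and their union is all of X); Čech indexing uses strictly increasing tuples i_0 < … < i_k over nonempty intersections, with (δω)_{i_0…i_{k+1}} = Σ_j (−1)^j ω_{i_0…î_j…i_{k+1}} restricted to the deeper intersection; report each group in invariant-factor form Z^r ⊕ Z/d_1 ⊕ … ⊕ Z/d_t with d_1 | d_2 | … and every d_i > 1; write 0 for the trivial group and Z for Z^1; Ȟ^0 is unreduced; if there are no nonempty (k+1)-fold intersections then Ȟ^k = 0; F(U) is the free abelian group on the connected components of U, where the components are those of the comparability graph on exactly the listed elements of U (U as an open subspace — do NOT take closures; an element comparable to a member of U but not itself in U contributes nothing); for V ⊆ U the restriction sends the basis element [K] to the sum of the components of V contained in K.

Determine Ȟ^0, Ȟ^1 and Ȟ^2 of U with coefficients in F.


Ȟ^0 = Z^4, Ȟ^1 = 0, Ȟ^2 = 0

cover nerve:
  V12={a,c} V13={c,e} V14={a,e} V23={c,d} V24={a,d} V34={d,e}
  V123={c} V124={a} V134={e} V234={d}
components per intersection:
  V1: {a} {b,c} {e}
  V2: {a} {c} {d}
  V3: {c} {d} {e}
  V4: {a} {d} {e}
  V12: {a} {c}
  V13: {c} {e}
  V14: {a} {e}
  V23: {c} {d}
  V24: {a} {d}
  V34: {d} {e}
  V123: {c}
  V124: {a}
  V134: {e}
  V234: {d}
C dims 12,12,4; δ0: rk 8, SNF 1^8; δ1: rk 4, SNF 1^4
Ȟ^0: (12−8)−0=4 ⇒ Z^4
Ȟ^1: (12−4)−8=0 ⇒ 0
Ȟ^2: (4−0)−4=0 ⇒ 0


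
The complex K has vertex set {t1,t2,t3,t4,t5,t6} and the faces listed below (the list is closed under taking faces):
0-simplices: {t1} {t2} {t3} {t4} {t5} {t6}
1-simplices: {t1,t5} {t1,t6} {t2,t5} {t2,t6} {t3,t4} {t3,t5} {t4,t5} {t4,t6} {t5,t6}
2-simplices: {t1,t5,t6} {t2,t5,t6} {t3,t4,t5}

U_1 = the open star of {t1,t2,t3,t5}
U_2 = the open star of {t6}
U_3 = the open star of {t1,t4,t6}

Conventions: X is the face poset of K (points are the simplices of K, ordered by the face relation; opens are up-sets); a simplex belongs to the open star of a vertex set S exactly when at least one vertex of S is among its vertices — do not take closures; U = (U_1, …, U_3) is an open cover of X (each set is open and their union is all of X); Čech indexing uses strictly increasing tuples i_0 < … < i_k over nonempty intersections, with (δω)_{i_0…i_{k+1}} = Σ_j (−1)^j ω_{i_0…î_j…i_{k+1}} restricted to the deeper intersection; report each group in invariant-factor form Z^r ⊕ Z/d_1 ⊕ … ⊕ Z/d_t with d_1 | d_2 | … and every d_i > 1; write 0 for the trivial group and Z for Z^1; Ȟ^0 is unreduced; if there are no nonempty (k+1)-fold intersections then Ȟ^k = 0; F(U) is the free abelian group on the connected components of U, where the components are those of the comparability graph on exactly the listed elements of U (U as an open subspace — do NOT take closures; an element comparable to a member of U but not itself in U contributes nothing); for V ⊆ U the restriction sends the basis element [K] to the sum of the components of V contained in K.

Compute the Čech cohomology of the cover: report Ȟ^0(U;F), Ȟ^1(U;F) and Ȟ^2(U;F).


nerve simplices:
  U1={{t1},{t2},{t3},{t5},{t1,t5},{t1,t6},{t2,t5},{t2,t6},{t3,t4},{t3,t5},{t4,t5},{t5,t6},{t1,t5,t6},{t2,t5,t6},{t3,t4,t5}} U2={{t6},{t1,t6},{t2,t6},{t4,t6},{t5,t6},{t1,t5,t6},{t2,t5,t6}} U3={{t1},{t4},{t6},{t1,t5},{t1,t6},{t2,t6},{t3,t4},{t4,t5},{t4,t6},{t5,t6},{t1,t5,t6},{t2,t5,t6},{t3,t4,t5}}
  U12={{t1,t6},{t2,t6},{t5,t6},{t1,t5,t6},{t2,t5,t6}} U13={{t1},{t1,t5},{t1,t6},{t2,t6},{t3,t4},{t4,t5},{t5,t6},{t1,t5,t6},{t2,t5,t6},{t3,t4,t5}} U23={{t6},{t1,t6},{t2,t6},{t4,t6},{t5,t6},{t1,t5,t6},{t2,t5,t6}}
  U123={{t1,t6},{t2,t6},{t5,t6},{t1,t5,t6},{t2,t5,t6}}
components per intersection:
  U1: {{t1},{t2},{t3},{t5},{t1,t5},{t1,t6},{t2,t5},{t2,t6},{t3,t4},{t3,t5},{t4,t5},{t5,t6},{t1,t5,t6},{t2,t5,t6},{t3,t4,t5}}
  U2: {{t6},{t1,t6},{t2,t6},{t4,t6},{t5,t6},{t1,t5,t6},{t2,t5,t6}}
  U3: {{t1},{t4},{t6},{t1,t5},{t1,t6},{t2,t6},{t3,t4},{t4,t5},{t4,t6},{t5,t6},{t1,t5,t6},{t2,t5,t6},{t3,t4,t5}}
  U12: {{t1,t6},{t2,t6},{t5,t6},{t1,t5,t6},{t2,t5,t6}}
  U13: {{t1},{t1,t5},{t1,t6},{t2,t6},{t5,t6},{t1,t5,t6},{t2,t5,t6}} {{t3,t4},{t4,t5},{t3,t4,t5}}
  U23: {{t6},{t1,t6},{t2,t6},{t4,t6},{t5,t6},{t1,t5,t6},{t2,t5,t6}}
  U123: {{t1,t6},{t2,t6},{t5,t6},{t1,t5,t6},{t2,t5,t6}}
C dims 3,4,1; δ0: rk 2, SNF 1^2; δ1: rk 1, SNF 1^1
degree 0: 3−2−0 = 1 → Ȟ^0 ≅ Z
degree 1: 4−1−2 = 1 → Ȟ^1 ≅ Z
degree 2: 1−0−1 = 0 → Ȟ^2 ≅ 0

Ȟ^0 ≅ Z,  Ȟ^1 ≅ Z,  Ȟ^2 ≅ 0


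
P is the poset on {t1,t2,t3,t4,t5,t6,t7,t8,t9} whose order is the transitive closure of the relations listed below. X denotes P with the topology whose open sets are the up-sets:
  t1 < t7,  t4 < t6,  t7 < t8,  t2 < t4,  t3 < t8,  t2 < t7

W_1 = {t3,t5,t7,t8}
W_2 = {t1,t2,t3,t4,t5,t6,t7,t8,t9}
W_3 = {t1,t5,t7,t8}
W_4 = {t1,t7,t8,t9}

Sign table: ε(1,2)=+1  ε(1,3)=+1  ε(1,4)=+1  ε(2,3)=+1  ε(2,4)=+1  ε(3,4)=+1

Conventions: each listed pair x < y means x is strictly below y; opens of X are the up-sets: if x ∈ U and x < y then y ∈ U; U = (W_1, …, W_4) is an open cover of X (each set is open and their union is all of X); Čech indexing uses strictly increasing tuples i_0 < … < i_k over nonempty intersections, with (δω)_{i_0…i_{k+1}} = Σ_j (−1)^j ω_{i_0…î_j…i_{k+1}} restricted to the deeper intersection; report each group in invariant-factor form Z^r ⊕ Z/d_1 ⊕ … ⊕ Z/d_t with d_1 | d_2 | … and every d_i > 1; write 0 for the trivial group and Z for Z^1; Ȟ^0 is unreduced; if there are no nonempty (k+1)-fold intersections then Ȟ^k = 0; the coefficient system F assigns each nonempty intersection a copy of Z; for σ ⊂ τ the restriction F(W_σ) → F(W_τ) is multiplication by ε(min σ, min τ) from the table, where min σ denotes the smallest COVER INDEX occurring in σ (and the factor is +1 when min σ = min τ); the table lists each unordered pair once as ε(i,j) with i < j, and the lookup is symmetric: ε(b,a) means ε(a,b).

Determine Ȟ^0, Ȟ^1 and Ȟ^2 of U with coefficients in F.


Ȟ^0(U;F) ≅ Z,  Ȟ^1(U;F) ≅ 0,  Ȟ^2(U;F) ≅ 0

cover nerve:
  W12={t3,t5,t7,t8} W13={t5,t7,t8} W14={t7,t8} W23={t1,t5,t7,t8} W24={t1,t7,t8,t9} W34={t1,t7,t8}
  W123={t5,t7,t8} W124={t7,t8} W134={t7,t8} W234={t1,t7,t8}
  W1234={t7,t8}
C dims 4,6,4,1; δ0: rk 3, SNF 1^3; δ1: rk 3, SNF 1^3; δ2: rk 1, SNF 1^1
Ȟ^0: (4−3)−0=1 ⇒ Z
Ȟ^1: (6−3)−3=0 ⇒ 0
Ȟ^2: (4−1)−3=0 ⇒ 0


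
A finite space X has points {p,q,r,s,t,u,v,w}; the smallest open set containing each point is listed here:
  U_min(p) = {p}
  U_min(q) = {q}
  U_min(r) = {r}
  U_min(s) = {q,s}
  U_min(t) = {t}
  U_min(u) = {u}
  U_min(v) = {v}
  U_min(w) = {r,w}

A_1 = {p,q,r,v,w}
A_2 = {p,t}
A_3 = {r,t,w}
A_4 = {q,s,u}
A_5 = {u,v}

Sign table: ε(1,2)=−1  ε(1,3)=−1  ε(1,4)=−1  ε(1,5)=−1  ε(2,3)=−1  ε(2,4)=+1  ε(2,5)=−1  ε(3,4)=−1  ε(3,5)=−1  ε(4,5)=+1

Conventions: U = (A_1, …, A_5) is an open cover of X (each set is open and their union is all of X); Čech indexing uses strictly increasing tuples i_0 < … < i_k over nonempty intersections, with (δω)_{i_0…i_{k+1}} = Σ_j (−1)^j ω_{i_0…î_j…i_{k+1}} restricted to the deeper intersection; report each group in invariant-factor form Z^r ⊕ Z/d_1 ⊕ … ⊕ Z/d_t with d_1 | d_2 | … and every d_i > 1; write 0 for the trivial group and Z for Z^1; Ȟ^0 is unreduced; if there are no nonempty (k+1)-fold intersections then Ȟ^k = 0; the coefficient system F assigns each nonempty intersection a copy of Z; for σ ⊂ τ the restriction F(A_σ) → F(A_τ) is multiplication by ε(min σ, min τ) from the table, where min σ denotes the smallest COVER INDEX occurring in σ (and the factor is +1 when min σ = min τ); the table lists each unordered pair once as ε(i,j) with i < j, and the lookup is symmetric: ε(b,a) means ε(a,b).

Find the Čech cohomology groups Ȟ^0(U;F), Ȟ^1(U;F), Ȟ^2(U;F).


Ȟ^0(U;F) ≅ 0, Ȟ^1(U;F) ≅ Z ⊕ Z/2 and Ȟ^2(U;F) ≅ 0

nerve simplices:
  A12={p} A13={r,w} A14={q} A15={v} A23={t} A45={u}
C dims 5,6; δ0: rk 5, SNF 1^4·2
degree 0: 5−5−0 = 0 → Ȟ^0 ≅ 0
degree 1: 6−0−5 = 1 plus torsion [2] → Ȟ^1 ≅ Z ⊕ Z/2
degree 2: 0−0−0 = 0 → Ȟ^2 ≅ 0


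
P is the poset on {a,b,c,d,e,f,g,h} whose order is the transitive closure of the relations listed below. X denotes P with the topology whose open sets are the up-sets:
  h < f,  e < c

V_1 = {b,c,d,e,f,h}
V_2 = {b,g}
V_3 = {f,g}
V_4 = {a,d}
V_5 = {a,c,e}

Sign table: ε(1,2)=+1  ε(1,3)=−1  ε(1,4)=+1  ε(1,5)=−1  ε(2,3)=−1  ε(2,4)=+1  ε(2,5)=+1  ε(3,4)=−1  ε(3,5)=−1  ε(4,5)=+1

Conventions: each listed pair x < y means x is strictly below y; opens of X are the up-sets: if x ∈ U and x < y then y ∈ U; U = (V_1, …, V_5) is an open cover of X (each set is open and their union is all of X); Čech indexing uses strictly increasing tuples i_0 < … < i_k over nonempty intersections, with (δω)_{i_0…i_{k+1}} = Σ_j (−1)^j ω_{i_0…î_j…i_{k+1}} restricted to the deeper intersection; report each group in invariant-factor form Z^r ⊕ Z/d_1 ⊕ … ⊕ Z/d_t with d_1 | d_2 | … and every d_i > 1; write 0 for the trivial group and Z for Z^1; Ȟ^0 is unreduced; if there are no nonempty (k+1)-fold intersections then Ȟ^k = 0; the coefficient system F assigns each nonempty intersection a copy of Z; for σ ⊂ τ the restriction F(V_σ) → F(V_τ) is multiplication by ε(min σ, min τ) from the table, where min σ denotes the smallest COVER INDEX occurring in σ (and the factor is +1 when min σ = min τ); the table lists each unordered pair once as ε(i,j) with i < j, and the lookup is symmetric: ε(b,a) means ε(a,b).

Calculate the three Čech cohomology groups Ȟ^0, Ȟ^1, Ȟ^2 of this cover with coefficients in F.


nerve simplices:
  V12={b} V13={f} V14={d} V15={c,e} V23={g} V45={a}
C dims 5,6; δ0: rk 5, SNF 1^4·2
degree 0: 5−5−0 = 0 → Ȟ^0 ≅ 0
degree 1: 6−0−5 = 1 plus torsion [2] → Ȟ^1 ≅ Z ⊕ Z/2
degree 2: 0−0−0 = 0 → Ȟ^2 ≅ 0

Ȟ^0 = 0, Ȟ^1 = Z ⊕ Z/2 and Ȟ^2 = 0


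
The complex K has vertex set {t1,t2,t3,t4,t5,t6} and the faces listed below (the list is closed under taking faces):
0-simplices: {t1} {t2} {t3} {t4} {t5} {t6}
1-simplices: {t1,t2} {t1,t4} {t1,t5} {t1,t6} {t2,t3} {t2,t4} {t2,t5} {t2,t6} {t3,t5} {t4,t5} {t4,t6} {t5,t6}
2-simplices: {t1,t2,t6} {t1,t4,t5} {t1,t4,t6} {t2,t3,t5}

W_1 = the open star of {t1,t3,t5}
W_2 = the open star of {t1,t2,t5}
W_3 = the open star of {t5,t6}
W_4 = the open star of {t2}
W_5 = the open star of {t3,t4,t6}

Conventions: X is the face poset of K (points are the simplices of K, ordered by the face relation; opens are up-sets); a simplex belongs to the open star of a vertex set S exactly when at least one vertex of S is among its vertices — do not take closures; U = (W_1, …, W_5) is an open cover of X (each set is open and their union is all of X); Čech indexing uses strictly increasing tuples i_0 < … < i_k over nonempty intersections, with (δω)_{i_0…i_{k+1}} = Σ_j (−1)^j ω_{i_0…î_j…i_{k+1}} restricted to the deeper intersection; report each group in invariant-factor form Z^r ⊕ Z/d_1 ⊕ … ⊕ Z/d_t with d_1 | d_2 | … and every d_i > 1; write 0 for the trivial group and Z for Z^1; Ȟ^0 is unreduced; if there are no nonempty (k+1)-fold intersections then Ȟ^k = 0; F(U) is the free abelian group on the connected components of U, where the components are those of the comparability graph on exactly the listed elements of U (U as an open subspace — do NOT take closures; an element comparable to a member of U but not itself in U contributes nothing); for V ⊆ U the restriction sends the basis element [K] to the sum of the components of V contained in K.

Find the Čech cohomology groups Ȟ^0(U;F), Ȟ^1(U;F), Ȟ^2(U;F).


nerve simplices:
  W1={{t1},{t3},{t5},{t1,t2},{t1,t4},{t1,t5},{t1,t6},{t2,t3},{t2,t5},{t3,t5},{t4,t5},{t5,t6},{t1,t2,t6},{t1,t4,t5},{t1,t4,t6},{t2,t3,t5}} W2={{t1},{t2},{t5},{t1,t2},{t1,t4},{t1,t5},{t1,t6},{t2,t3},{t2,t4},{t2,t5},{t2,t6},{t3,t5},{t4,t5},{t5,t6},{t1,t2,t6},{t1,t4,t5},{t1,t4,t6},{t2,t3,t5}} W3={{t5},{t6},{t1,t5},{t1,t6},{t2,t5},{t2,t6},{t3,t5},{t4,t5},{t4,t6},{t5,t6},{t1,t2,t6},{t1,t4,t5},{t1,t4,t6},{t2,t3,t5}} W4={{t2},{t1,t2},{t2,t3},{t2,t4},{t2,t5},{t2,t6},{t1,t2,t6},{t2,t3,t5}} W5={{t3},{t4},{t6},{t1,t4},{t1,t6},{t2,t3},{t2,t4},{t2,t6},{t3,t5},{t4,t5},{t4,t6},{t5,t6},{t1,t2,t6},{t1,t4,t5},{t1,t4,t6},{t2,t3,t5}}
  W12={{t1},{t5},{t1,t2},{t1,t4},{t1,t5},{t1,t6},{t2,t3},{t2,t5},{t3,t5},{t4,t5},{t5,t6},{t1,t2,t6},{t1,t4,t5},{t1,t4,t6},{t2,t3,t5}} W13={{t5},{t1,t5},{t1,t6},{t2,t5},{t3,t5},{t4,t5},{t5,t6},{t1,t2,t6},{t1,t4,t5},{t1,t4,t6},{t2,t3,t5}} W14={{t1,t2},{t2,t3},{t2,t5},{t1,t2,t6},{t2,t3,t5}} W15={{t3},{t1,t4},{t1,t6},{t2,t3},{t3,t5},{t4,t5},{t5,t6},{t1,t2,t6},{t1,t4,t5},{t1,t4,t6},{t2,t3,t5}} W23={{t5},{t1,t5},{t1,t6},{t2,t5},{t2,t6},{t3,t5},{t4,t5},{t5,t6},{t1,t2,t6},{t1,t4,t5},{t1,t4,t6},{t2,t3,t5}} W24={{t2},{t1,t2},{t2,t3},{t2,t4},{t2,t5},{t2,t6},{t1,t2,t6},{t2,t3,t5}} W25={{t1,t4},{t1,t6},{t2,t3},{t2,t4},{t2,t6},{t3,t5},{t4,t5},{t5,t6},{t1,t2,t6},{t1,t4,t5},{t1,t4,t6},{t2,t3,t5}} W34={{t2,t5},{t2,t6},{t1,t2,t6},{t2,t3,t5}} W35={{t6},{t1,t6},{t2,t6},{t3,t5},{t4,t5},{t4,t6},{t5,t6},{t1,t2,t6},{t1,t4,t5},{t1,t4,t6},{t2,t3,t5}} W45={{t2,t3},{t2,t4},{t2,t6},{t1,t2,t6},{t2,t3,t5}}
  W123={{t5},{t1,t5},{t1,t6},{t2,t5},{t3,t5},{t4,t5},{t5,t6},{t1,t2,t6},{t1,t4,t5},{t1,t4,t6},{t2,t3,t5}} W124={{t1,t2},{t2,t3},{t2,t5},{t1,t2,t6},{t2,t3,t5}} W125={{t1,t4},{t1,t6},{t2,t3},{t3,t5},{t4,t5},{t5,t6},{t1,t2,t6},{t1,t4,t5},{t1,t4,t6},{t2,t3,t5}} W134={{t2,t5},{t1,t2,t6},{t2,t3,t5}} W135={{t1,t6},{t3,t5},{t4,t5},{t5,t6},{t1,t2,t6},{t1,t4,t5},{t1,t4,t6},{t2,t3,t5}} W145={{t2,t3},{t1,t2,t6},{t2,t3,t5}} W234={{t2,t5},{t2,t6},{t1,t2,t6},{t2,t3,t5}} W235={{t1,t6},{t2,t6},{t3,t5},{t4,t5},{t5,t6},{t1,t2,t6},{t1,t4,t5},{t1,t4,t6},{t2,t3,t5}} W245={{t2,t3},{t2,t4},{t2,t6},{t1,t2,t6},{t2,t3,t5}} W345={{t2,t6},{t1,t2,t6},{t2,t3,t5}}
  W1234={{t2,t5},{t1,t2,t6},{t2,t3,t5}} W1235={{t1,t6},{t3,t5},{t4,t5},{t5,t6},{t1,t2,t6},{t1,t4,t5},{t1,t4,t6},{t2,t3,t5}} W1245={{t2,t3},{t1,t2,t6},{t2,t3,t5}} W1345={{t1,t2,t6},{t2,t3,t5}} W2345={{t2,t6},{t1,t2,t6},{t2,t3,t5}}
  W12345={{t1,t2,t6},{t2,t3,t5}}
components per intersection:
  W1: {{t1},{t3},{t5},{t1,t2},{t1,t4},{t1,t5},{t1,t6},{t2,t3},{t2,t5},{t3,t5},{t4,t5},{t5,t6},{t1,t2,t6},{t1,t4,t5},{t1,t4,t6},{t2,t3,t5}}
  W2: {{t1},{t2},{t5},{t1,t2},{t1,t4},{t1,t5},{t1,t6},{t2,t3},{t2,t4},{t2,t5},{t2,t6},{t3,t5},{t4,t5},{t5,t6},{t1,t2,t6},{t1,t4,t5},{t1,t4,t6},{t2,t3,t5}}
  W3: {{t5},{t6},{t1,t5},{t1,t6},{t2,t5},{t2,t6},{t3,t5},{t4,t5},{t4,t6},{t5,t6},{t1,t2,t6},{t1,t4,t5},{t1,t4,t6},{t2,t3,t5}}
  W4: {{t2},{t1,t2},{t2,t3},{t2,t4},{t2,t5},{t2,t6},{t1,t2,t6},{t2,t3,t5}}
  W5: {{t3},{t2,t3},{t3,t5},{t2,t3,t5}} {{t4},{t6},{t1,t4},{t1,t6},{t2,t4},{t2,t6},{t4,t5},{t4,t6},{t5,t6},{t1,t2,t6},{t1,t4,t5},{t1,t4,t6}}
  W12: {{t1},{t5},{t1,t2},{t1,t4},{t1,t5},{t1,t6},{t2,t3},{t2,t5},{t3,t5},{t4,t5},{t5,t6},{t1,t2,t6},{t1,t4,t5},{t1,t4,t6},{t2,t3,t5}}
  W13: {{t5},{t1,t5},{t2,t5},{t3,t5},{t4,t5},{t5,t6},{t1,t4,t5},{t2,t3,t5}} {{t1,t6},{t1,t2,t6},{t1,t4,t6}}
  W14: {{t1,t2},{t1,t2,t6}} {{t2,t3},{t2,t5},{t2,t3,t5}}
  W15: {{t3},{t2,t3},{t3,t5},{t2,t3,t5}} {{t1,t4},{t1,t6},{t4,t5},{t1,t2,t6},{t1,t4,t5},{t1,t4,t6}} {{t5,t6}}
  W23: {{t5},{t1,t5},{t2,t5},{t3,t5},{t4,t5},{t5,t6},{t1,t4,t5},{t2,t3,t5}} {{t1,t6},{t2,t6},{t1,t2,t6},{t1,t4,t6}}
  W24: {{t2},{t1,t2},{t2,t3},{t2,t4},{t2,t5},{t2,t6},{t1,t2,t6},{t2,t3,t5}}
  W25: {{t1,t4},{t1,t6},{t2,t6},{t4,t5},{t1,t2,t6},{t1,t4,t5},{t1,t4,t6}} {{t2,t3},{t3,t5},{t2,t3,t5}} {{t2,t4}} {{t5,t6}}
  W34: {{t2,t5},{t2,t3,t5}} {{t2,t6},{t1,t2,t6}}
  W35: {{t6},{t1,t6},{t2,t6},{t4,t6},{t5,t6},{t1,t2,t6},{t1,t4,t6}} {{t3,t5},{t2,t3,t5}} {{t4,t5},{t1,t4,t5}}
  W45: {{t2,t3},{t2,t3,t5}} {{t2,t4}} {{t2,t6},{t1,t2,t6}}
  W123: {{t5},{t1,t5},{t2,t5},{t3,t5},{t4,t5},{t5,t6},{t1,t4,t5},{t2,t3,t5}} {{t1,t6},{t1,t2,t6},{t1,t4,t6}}
  W124: {{t1,t2},{t1,t2,t6}} {{t2,t3},{t2,t5},{t2,t3,t5}}
  W125: {{t1,t4},{t1,t6},{t4,t5},{t1,t2,t6},{t1,t4,t5},{t1,t4,t6}} {{t2,t3},{t3,t5},{t2,t3,t5}} {{t5,t6}}
  W134: {{t2,t5},{t2,t3,t5}} {{t1,t2,t6}}
  W135: {{t1,t6},{t1,t2,t6},{t1,t4,t6}} {{t3,t5},{t2,t3,t5}} {{t4,t5},{t1,t4,t5}} {{t5,t6}}
  W145: {{t2,t3},{t2,t3,t5}} {{t1,t2,t6}}
  W234: {{t2,t5},{t2,t3,t5}} {{t2,t6},{t1,t2,t6}}
  W235: {{t1,t6},{t2,t6},{t1,t2,t6},{t1,t4,t6}} {{t3,t5},{t2,t3,t5}} {{t4,t5},{t1,t4,t5}} {{t5,t6}}
  W245: {{t2,t3},{t2,t3,t5}} {{t2,t4}} {{t2,t6},{t1,t2,t6}}
  W345: {{t2,t6},{t1,t2,t6}} {{t2,t3,t5}}
  W1234: {{t2,t5},{t2,t3,t5}} {{t1,t2,t6}}
  W1235: {{t1,t6},{t1,t2,t6},{t1,t4,t6}} {{t3,t5},{t2,t3,t5}} {{t4,t5},{t1,t4,t5}} {{t5,t6}}
  W1245: {{t2,t3},{t2,t3,t5}} {{t1,t2,t6}}
  W1345: {{t1,t2,t6}} {{t2,t3,t5}}
  W2345: {{t2,t6},{t1,t2,t6}} {{t2,t3,t5}}
  W12345: {{t1,t2,t6}} {{t2,t3,t5}}
C dims 6,23,26,12; δ0: rk 5, SNF 1^5; δ1: rk 16, SNF 1^16; δ2: rk 10, SNF 1^10
degree 0: 6−5−0 = 1 → Ȟ^0 ≅ Z
degree 1: 23−16−5 = 2 → Ȟ^1 ≅ Z^2
degree 2: 26−10−16 = 0 → Ȟ^2 ≅ 0

Ȟ^0 = Z; Ȟ^1 = Z^2; Ȟ^2 = 0
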